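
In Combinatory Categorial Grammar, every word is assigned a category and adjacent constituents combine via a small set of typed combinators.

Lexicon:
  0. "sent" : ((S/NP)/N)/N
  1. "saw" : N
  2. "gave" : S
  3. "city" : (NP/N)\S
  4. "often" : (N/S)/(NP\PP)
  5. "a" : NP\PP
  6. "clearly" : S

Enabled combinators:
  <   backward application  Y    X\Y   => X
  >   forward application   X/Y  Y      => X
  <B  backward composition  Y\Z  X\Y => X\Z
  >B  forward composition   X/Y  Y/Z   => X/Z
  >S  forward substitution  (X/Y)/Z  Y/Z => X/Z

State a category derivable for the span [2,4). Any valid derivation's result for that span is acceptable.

NP/N

[0,7] S   >
  [0,4] S/N   >S
    [0,2] (S/NP)/N   >
      [0,1] "sent" : ((S/NP)/N)/N
      [1,2] "saw" : N
    [2,4] NP/N   <
      [2,3] "gave" : S
      [3,4] "city" : (NP/N)\S
  [4,7] N   >
    [4,6] N/S   >
      [4,5] "often" : (N/S)/(NP\PP)
      [5,6] "a" : NP\PP
    [6,7] "clearly" : S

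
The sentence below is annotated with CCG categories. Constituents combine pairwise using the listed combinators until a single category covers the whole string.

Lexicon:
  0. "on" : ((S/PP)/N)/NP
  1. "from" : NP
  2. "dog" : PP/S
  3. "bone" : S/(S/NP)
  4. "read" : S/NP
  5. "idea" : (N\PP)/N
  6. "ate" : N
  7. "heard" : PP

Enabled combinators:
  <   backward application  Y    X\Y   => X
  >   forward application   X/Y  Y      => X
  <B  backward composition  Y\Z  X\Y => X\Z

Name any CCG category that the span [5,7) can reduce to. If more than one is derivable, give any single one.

[0,8] S   >
  [0,7] S/PP   >
    [0,2] (S/PP)/N   >
      [0,1] "on" : ((S/PP)/N)/NP
      [1,2] "from" : NP
    [2,7] N   <
      [2,5] PP   >
        [2,3] "dog" : PP/S
        [3,5] S   >
          [3,4] "bone" : S/(S/NP)
          [4,5] "read" : S/NP
      [5,7] N\PP   >
        [5,6] "idea" : (N\PP)/N
        [6,7] "ate" : N
  [7,8] "heard" : PP

N\PP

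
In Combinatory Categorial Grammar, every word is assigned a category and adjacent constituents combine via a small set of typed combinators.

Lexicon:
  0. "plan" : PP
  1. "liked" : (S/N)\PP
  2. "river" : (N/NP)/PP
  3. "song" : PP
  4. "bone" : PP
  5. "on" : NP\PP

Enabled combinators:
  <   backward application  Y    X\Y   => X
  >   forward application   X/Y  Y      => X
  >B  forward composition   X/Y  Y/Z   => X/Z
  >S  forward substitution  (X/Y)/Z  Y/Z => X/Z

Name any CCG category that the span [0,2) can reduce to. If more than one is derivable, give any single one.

[0,6] S   >
  [0,2] S/N   <
    [0,1] "plan" : PP
    [1,2] "liked" : (S/N)\PP
  [2,6] N   >
    [2,4] N/NP   >
      [2,3] "river" : (N/NP)/PP
      [3,4] "song" : PP
    [4,6] NP   <
      [4,5] "bone" : PP
      [5,6] "on" : NP\PP

S/N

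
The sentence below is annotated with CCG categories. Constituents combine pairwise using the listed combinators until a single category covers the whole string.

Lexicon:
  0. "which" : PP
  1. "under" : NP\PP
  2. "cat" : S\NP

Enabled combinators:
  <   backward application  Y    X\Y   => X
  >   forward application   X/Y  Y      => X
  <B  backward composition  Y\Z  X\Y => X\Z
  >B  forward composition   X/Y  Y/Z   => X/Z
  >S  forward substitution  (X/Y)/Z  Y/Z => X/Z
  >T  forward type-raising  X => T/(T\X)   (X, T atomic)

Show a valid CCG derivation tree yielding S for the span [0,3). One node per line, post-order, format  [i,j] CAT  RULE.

[0,3] S   <
  [0,2] NP   >
    [0,1] NP/(NP\PP)   >T
      [0,1] "which" : PP
    [1,2] "under" : NP\PP
  [2,3] "cat" : S\NP

[0,1] PP  lex  "which"
[0,1] NP/(NP\PP)  >T
[1,2] NP\PP  lex  "under"
[0,2] NP  >  k=1
[2,3] S\NP  lex  "cat"
[0,3] S  <  k=2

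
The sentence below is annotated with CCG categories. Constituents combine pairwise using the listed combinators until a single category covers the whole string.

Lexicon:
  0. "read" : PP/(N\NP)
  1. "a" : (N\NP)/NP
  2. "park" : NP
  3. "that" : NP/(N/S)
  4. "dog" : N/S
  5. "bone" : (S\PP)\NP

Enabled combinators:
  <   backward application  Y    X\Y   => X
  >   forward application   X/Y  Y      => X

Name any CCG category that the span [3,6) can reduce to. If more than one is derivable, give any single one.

[0,6] S   <
  [0,3] PP   >
    [0,1] "read" : PP/(N\NP)
    [1,3] N\NP   >
      [1,2] "a" : (N\NP)/NP
      [2,3] "park" : NP
  [3,6] S\PP   <
    [3,5] NP   >
      [3,4] "that" : NP/(N/S)
      [4,5] "dog" : N/S
    [5,6] "bone" : (S\PP)\NP

S\PP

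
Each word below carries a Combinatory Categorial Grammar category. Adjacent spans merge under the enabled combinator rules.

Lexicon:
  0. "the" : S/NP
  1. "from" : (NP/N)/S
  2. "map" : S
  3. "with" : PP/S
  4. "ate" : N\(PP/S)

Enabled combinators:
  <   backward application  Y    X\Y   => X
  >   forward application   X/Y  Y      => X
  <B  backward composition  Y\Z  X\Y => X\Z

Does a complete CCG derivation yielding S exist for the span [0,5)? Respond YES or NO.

[0,5] S   >
  [0,1] "the" : S/NP
  [1,5] NP   >
    [1,3] NP/N   >
      [1,2] "from" : (NP/N)/S
      [2,3] "map" : S
    [3,5] N   <
      [3,4] "with" : PP/S
      [4,5] "ate" : N\(PP/S)

YES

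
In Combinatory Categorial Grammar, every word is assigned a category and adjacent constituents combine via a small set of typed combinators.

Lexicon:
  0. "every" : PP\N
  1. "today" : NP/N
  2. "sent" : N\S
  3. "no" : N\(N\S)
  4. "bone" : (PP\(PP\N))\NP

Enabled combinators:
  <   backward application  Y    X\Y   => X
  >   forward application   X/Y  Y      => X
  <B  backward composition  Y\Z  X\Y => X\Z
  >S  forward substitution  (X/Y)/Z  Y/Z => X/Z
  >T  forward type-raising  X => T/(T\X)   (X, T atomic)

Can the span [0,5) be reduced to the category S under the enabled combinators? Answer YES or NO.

NO

PP\N NP/N N\S N\(N\S) (PP\(PP\N))\NP
CKY chart[0,5] = {N/(N\PP), NP/(NP\PP), PP, PP/(PP\PP), S/(S\PP)}; S ∉ chart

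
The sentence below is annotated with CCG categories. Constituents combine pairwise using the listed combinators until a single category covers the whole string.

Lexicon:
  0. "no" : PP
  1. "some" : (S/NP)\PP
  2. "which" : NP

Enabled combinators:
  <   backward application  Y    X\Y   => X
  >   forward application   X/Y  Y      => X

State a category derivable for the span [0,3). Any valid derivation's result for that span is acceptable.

[0,3] S   >
  [0,2] S/NP   <
    [0,1] "no" : PP
    [1,2] "some" : (S/NP)\PP
  [2,3] "which" : NP

S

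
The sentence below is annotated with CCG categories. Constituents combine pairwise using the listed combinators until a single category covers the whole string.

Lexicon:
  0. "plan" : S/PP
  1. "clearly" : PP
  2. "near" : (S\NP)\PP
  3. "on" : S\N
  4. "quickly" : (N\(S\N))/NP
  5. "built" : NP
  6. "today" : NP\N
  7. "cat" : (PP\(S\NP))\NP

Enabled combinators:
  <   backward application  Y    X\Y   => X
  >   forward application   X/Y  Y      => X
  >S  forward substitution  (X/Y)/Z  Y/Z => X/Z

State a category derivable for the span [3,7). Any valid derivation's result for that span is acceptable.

[0,8] S   >
  [0,1] "plan" : S/PP
  [1,8] PP   <
    [1,3] S\NP   <
      [1,2] "clearly" : PP
      [2,3] "near" : (S\NP)\PP
    [3,8] PP\(S\NP)   <
      [3,7] NP   <
        [3,6] N   <
          [3,4] "on" : S\N
          [4,6] N\(S\N)   >
            [4,5] "quickly" : (N\(S\N))/NP
            [5,6] "built" : NP
        [6,7] "today" : NP\N
      [7,8] "cat" : (PP\(S\NP))\NP

NP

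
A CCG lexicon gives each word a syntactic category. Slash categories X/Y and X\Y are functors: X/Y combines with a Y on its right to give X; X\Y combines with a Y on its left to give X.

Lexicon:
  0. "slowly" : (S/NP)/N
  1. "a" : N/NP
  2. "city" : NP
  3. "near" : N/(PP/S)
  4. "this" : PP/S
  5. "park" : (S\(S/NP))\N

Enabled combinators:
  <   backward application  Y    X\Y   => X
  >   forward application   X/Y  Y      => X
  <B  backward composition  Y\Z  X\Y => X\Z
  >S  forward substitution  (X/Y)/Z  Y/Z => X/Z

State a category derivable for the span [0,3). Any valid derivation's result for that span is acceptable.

[0,6] S   <
  [0,3] S/NP   >
    [0,1] "slowly" : (S/NP)/N
    [1,3] N   >
      [1,2] "a" : N/NP
      [2,3] "city" : NP
  [3,6] S\(S/NP)   <
    [3,5] N   >
      [3,4] "near" : N/(PP/S)
      [4,5] "this" : PP/S
    [5,6] "park" : (S\(S/NP))\N

S/NP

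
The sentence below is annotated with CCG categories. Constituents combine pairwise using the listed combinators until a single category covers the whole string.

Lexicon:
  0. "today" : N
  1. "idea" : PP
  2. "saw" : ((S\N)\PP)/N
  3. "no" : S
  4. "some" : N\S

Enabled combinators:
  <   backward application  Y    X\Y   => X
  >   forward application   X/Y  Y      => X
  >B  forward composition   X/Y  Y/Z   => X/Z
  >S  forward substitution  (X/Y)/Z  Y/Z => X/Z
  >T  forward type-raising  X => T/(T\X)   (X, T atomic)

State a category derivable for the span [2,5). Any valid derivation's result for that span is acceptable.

(S\N)\PP

[0,5] S   <
  [0,1] "today" : N
  [1,5] S\N   <
    [1,2] "idea" : PP
    [2,5] (S\N)\PP   >
      [2,3] "saw" : ((S\N)\PP)/N
      [3,5] N   >
        [3,4] N/(N\S)   >T
          [3,4] "no" : S
        [4,5] "some" : N\S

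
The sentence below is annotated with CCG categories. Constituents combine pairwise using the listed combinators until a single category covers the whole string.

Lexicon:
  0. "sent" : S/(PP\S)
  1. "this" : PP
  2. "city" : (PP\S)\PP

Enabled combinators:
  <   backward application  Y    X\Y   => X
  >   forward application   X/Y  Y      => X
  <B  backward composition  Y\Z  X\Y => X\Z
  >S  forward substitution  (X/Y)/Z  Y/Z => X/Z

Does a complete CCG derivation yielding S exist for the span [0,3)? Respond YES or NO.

YES

[0,3] S   >
  [0,1] "sent" : S/(PP\S)
  [1,3] PP\S   <
    [1,2] "this" : PP
    [2,3] "city" : (PP\S)\PP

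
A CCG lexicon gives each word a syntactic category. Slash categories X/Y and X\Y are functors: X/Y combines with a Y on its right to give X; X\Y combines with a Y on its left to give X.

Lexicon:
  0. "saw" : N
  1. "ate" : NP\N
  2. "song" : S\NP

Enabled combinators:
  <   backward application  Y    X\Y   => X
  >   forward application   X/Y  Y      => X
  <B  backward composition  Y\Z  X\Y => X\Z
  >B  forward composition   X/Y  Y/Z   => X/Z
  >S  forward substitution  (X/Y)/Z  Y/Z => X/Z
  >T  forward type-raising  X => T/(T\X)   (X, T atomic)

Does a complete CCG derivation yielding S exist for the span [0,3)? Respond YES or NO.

YES

[0,3] S   <
  [0,1] "saw" : N
  [1,3] S\N   <B
    [1,2] "ate" : NP\N
    [2,3] "song" : S\NP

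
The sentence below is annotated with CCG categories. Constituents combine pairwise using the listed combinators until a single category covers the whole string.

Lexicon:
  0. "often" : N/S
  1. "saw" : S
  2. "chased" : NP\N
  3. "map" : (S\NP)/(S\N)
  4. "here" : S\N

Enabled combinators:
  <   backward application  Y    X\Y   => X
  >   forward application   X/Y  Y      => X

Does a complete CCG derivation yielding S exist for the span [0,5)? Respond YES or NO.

YES

[0,5] S   <
  [0,3] NP   <
    [0,2] N   >
      [0,1] "often" : N/S
      [1,2] "saw" : S
    [2,3] "chased" : NP\N
  [3,5] S\NP   >
    [3,4] "map" : (S\NP)/(S\N)
    [4,5] "here" : S\N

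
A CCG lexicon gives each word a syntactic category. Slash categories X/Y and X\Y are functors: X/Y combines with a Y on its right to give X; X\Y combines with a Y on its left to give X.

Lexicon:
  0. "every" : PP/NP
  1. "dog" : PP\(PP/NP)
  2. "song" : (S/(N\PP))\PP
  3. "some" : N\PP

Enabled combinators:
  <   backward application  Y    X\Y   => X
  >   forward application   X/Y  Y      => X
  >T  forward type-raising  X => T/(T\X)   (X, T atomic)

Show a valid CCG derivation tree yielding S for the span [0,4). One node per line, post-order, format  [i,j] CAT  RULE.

[0,4] S   >
  [0,3] S/(N\PP)   <
    [0,2] PP   <
      [0,1] "every" : PP/NP
      [1,2] "dog" : PP\(PP/NP)
    [2,3] "song" : (S/(N\PP))\PP
  [3,4] "some" : N\PP

[0,1] PP/NP  lex  "every"
[1,2] PP\(PP/NP)  lex  "dog"
[0,2] PP  <  k=1
[2,3] (S/(N\PP))\PP  lex  "song"
[0,3] S/(N\PP)  <  k=2
[3,4] N\PP  lex  "some"
[0,4] S  >  k=3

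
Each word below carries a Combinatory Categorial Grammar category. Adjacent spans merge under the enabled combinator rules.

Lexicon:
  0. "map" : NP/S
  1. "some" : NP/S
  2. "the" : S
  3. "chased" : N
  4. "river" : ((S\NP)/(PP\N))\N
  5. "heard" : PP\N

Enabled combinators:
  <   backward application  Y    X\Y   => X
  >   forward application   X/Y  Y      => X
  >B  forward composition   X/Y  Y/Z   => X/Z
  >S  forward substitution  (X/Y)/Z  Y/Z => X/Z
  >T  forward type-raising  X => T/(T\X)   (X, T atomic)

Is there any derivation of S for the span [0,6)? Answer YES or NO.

NO

NP/S NP/S S N ((S\NP)/(PP\N))\N PP\N
CKY chart[0,6] = {N/(N\NP), NP, NP/(NP\NP), NP/(S\S), PP/(PP\NP), S/(S\NP)}; S ∉ chart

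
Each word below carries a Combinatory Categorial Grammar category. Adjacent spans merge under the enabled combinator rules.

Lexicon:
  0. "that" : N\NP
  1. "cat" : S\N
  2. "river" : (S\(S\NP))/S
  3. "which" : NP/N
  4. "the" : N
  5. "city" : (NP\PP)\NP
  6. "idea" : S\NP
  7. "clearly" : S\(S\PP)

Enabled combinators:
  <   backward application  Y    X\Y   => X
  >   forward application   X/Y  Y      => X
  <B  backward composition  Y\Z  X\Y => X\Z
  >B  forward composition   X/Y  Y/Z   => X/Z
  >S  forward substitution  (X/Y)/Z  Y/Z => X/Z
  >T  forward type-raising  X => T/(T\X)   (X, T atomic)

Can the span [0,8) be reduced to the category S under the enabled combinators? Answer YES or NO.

YES

[0,8] S   <
  [0,2] S\NP   <B
    [0,1] "that" : N\NP
    [1,2] "cat" : S\N
  [2,8] S\(S\NP)   >
    [2,3] "river" : (S\(S\NP))/S
    [3,8] S   <
      [3,7] S\PP   <B
        [3,6] NP\PP   <
          [3,5] NP   >
            [3,4] "which" : NP/N
            [4,5] "the" : N
          [5,6] "city" : (NP\PP)\NP
        [6,7] "idea" : S\NP
      [7,8] "clearly" : S\(S\PP)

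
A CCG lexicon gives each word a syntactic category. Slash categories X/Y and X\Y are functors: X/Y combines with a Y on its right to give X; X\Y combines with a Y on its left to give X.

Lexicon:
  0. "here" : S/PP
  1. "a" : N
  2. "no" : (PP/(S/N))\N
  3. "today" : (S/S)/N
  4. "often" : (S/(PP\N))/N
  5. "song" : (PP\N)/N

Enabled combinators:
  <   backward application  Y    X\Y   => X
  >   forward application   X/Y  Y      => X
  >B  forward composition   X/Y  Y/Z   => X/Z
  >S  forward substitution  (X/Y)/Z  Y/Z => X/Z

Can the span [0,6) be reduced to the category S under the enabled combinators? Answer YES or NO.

YES

[0,6] S   >
  [0,1] "here" : S/PP
  [1,6] PP   >
    [1,3] PP/(S/N)   <
      [1,2] "a" : N
      [2,3] "no" : (PP/(S/N))\N
    [3,6] S/N   >S
      [3,4] "today" : (S/S)/N
      [4,6] S/N   >S
        [4,5] "often" : (S/(PP\N))/N
        [5,6] "song" : (PP\N)/N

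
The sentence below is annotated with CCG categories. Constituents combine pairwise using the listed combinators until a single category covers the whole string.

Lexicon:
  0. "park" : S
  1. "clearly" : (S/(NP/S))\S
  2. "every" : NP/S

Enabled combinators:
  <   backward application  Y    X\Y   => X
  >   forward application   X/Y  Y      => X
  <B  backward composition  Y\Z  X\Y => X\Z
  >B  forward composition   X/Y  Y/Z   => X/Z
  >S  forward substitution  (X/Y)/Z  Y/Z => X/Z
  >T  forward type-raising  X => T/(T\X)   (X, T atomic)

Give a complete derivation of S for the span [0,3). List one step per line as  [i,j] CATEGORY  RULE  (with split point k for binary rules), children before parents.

[0,1] S  lex  "park"
[1,2] (S/(NP/S))\S  lex  "clearly"
[0,2] S/(NP/S)  <  k=1
[2,3] NP/S  lex  "every"
[0,3] S  >  k=2

[0,3] S   >
  [0,2] S/(NP/S)   <
    [0,1] "park" : S
    [1,2] "clearly" : (S/(NP/S))\S
  [2,3] "every" : NP/S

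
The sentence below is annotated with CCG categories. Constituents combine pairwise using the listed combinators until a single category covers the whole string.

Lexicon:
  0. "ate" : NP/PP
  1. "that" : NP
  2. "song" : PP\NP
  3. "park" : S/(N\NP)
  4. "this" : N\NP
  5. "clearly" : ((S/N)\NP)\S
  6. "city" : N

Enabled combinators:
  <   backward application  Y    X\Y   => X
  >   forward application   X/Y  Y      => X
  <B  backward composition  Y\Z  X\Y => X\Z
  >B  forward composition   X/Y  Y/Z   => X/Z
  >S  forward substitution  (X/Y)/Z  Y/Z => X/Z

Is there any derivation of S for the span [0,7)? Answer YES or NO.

[0,7] S   >
  [0,6] S/N   <
    [0,3] NP   >
      [0,1] "ate" : NP/PP
      [1,3] PP   <
        [1,2] "that" : NP
        [2,3] "song" : PP\NP
    [3,6] (S/N)\NP   <
      [3,5] S   >
        [3,4] "park" : S/(N\NP)
        [4,5] "this" : N\NP
      [5,6] "clearly" : ((S/N)\NP)\S
  [6,7] "city" : N

YES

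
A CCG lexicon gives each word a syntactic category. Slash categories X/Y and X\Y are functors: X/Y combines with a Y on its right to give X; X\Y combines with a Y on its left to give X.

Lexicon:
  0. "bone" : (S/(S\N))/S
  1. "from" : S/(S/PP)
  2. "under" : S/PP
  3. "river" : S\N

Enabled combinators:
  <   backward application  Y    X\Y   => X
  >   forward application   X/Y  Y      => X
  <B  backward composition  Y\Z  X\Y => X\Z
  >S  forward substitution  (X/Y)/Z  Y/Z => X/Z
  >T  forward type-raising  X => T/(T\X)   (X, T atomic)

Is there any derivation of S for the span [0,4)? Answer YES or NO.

[0,4] S   >
  [0,3] S/(S\N)   >
    [0,1] "bone" : (S/(S\N))/S
    [1,3] S   >
      [1,2] "from" : S/(S/PP)
      [2,3] "under" : S/PP
  [3,4] "river" : S\N

YES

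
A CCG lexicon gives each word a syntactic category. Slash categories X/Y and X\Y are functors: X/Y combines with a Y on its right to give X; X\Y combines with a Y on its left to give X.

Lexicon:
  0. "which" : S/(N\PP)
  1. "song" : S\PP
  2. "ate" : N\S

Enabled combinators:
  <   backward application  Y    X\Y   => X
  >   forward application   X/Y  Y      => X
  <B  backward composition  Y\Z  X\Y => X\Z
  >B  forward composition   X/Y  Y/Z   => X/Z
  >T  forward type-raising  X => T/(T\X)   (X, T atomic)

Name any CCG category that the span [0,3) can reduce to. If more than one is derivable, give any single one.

[0,3] S   >
  [0,1] "which" : S/(N\PP)
  [1,3] N\PP   <B
    [1,2] "song" : S\PP
    [2,3] "ate" : N\S

S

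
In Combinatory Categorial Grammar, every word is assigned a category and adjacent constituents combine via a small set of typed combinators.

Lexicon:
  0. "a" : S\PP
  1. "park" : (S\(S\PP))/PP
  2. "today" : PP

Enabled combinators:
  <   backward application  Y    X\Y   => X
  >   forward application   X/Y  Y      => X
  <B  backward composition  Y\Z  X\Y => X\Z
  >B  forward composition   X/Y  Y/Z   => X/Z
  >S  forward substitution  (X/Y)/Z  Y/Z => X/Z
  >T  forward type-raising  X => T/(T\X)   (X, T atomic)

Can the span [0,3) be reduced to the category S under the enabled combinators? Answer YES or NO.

[0,3] S   <
  [0,1] "a" : S\PP
  [1,3] S\(S\PP)   >
    [1,2] "park" : (S\(S\PP))/PP
    [2,3] "today" : PP

YES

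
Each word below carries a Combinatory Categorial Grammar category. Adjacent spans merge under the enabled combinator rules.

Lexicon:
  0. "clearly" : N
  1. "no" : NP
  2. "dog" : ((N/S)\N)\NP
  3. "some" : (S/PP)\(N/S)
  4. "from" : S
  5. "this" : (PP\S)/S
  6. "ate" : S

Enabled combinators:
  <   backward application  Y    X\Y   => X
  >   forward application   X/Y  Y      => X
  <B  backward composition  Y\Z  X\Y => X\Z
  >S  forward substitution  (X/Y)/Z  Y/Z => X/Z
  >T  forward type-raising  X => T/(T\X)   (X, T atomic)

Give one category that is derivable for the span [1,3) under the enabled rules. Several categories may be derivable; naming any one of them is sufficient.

(N/S)\N

[0,7] S   >
  [0,4] S/PP   <
    [0,3] N/S   <
      [0,1] "clearly" : N
      [1,3] (N/S)\N   <
        [1,2] "no" : NP
        [2,3] "dog" : ((N/S)\N)\NP
    [3,4] "some" : (S/PP)\(N/S)
  [4,7] PP   >
    [4,5] PP/(PP\S)   >T
      [4,5] "from" : S
    [5,7] PP\S   >
      [5,6] "this" : (PP\S)/S
      [6,7] "ate" : S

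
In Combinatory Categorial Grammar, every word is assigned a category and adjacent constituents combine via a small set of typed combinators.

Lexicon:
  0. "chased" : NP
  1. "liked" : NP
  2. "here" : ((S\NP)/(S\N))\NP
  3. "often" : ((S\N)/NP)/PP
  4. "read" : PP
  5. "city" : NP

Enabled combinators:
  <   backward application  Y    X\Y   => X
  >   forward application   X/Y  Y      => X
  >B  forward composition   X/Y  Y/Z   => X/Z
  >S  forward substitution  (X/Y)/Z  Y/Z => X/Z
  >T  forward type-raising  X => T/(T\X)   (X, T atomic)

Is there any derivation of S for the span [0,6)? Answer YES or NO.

[0,6] S   >
  [0,1] S/(S\NP)   >T
    [0,1] "chased" : NP
  [1,6] S\NP   >
    [1,3] (S\NP)/(S\N)   <
      [1,2] "liked" : NP
      [2,3] "here" : ((S\NP)/(S\N))\NP
    [3,6] S\N   >
      [3,5] (S\N)/NP   >
        [3,4] "often" : ((S\N)/NP)/PP
        [4,5] "read" : PP
      [5,6] "city" : NP

YES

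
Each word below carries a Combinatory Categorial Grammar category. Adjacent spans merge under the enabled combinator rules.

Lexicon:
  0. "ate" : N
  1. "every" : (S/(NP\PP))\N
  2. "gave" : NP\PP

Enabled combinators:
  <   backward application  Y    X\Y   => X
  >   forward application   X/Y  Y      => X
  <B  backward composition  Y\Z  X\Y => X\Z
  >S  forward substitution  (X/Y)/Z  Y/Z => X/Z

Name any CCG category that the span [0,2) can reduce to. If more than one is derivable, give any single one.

[0,3] S   >
  [0,2] S/(NP\PP)   <
    [0,1] "ate" : N
    [1,2] "every" : (S/(NP\PP))\N
  [2,3] "gave" : NP\PP

S/(NP\PP)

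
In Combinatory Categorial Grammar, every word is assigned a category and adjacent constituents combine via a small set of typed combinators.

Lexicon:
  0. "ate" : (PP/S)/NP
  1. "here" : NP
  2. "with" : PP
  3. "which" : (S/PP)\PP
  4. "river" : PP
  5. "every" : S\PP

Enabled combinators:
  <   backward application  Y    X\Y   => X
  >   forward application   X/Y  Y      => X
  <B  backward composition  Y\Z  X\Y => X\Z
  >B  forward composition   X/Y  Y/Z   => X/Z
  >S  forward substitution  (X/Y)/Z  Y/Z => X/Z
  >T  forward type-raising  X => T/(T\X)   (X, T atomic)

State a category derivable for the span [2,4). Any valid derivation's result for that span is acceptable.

[0,6] S   <
  [0,5] PP   >
    [0,2] PP/S   >
      [0,1] "ate" : (PP/S)/NP
      [1,2] "here" : NP
    [2,5] S   >
      [2,4] S/PP   <
        [2,3] "with" : PP
        [3,4] "which" : (S/PP)\PP
      [4,5] "river" : PP
  [5,6] "every" : S\PP

S/PP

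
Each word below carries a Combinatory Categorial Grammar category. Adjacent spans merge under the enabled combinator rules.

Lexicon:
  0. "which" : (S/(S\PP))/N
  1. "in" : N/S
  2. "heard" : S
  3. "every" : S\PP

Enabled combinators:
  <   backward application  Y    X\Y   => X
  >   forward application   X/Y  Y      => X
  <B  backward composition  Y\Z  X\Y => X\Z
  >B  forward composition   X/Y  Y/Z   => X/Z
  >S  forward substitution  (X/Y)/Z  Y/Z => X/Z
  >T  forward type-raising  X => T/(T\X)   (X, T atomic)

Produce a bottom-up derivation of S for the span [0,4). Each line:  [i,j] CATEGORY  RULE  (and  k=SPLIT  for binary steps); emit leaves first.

[0,4] S   >
  [0,3] S/(S\PP)   >
    [0,1] "which" : (S/(S\PP))/N
    [1,3] N   >
      [1,2] "in" : N/S
      [2,3] "heard" : S
  [3,4] "every" : S\PP

[0,1] (S/(S\PP))/N  lex  "which"
[1,2] N/S  lex  "in"
[2,3] S  lex  "heard"
[1,3] N  >  k=2
[0,3] S/(S\PP)  >  k=1
[3,4] S\PP  lex  "every"
[0,4] S  >  k=3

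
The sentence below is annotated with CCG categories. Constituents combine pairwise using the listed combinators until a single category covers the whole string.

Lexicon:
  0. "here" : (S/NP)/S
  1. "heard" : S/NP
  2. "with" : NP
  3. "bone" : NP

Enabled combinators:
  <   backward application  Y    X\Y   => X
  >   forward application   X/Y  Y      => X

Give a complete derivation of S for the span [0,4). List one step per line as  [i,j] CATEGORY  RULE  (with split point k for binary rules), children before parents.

[0,1] (S/NP)/S  lex  "here"
[1,2] S/NP  lex  "heard"
[2,3] NP  lex  "with"
[1,3] S  >  k=2
[0,3] S/NP  >  k=1
[3,4] NP  lex  "bone"
[0,4] S  >  k=3

[0,4] S   >
  [0,3] S/NP   >
    [0,1] "here" : (S/NP)/S
    [1,3] S   >
      [1,2] "heard" : S/NP
      [2,3] "with" : NP
  [3,4] "bone" : NP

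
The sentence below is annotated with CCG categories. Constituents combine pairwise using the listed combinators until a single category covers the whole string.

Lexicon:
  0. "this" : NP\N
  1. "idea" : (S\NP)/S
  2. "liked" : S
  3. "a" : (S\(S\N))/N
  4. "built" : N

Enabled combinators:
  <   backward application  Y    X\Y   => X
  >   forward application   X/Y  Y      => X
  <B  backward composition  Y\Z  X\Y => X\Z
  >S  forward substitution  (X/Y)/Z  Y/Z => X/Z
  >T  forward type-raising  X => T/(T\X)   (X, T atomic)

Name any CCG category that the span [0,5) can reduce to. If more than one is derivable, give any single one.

S

[0,5] S   <
  [0,3] S\N   <B
    [0,1] "this" : NP\N
    [1,3] S\NP   >
      [1,2] "idea" : (S\NP)/S
      [2,3] "liked" : S
  [3,5] S\(S\N)   >
    [3,4] "a" : (S\(S\N))/N
    [4,5] "built" : N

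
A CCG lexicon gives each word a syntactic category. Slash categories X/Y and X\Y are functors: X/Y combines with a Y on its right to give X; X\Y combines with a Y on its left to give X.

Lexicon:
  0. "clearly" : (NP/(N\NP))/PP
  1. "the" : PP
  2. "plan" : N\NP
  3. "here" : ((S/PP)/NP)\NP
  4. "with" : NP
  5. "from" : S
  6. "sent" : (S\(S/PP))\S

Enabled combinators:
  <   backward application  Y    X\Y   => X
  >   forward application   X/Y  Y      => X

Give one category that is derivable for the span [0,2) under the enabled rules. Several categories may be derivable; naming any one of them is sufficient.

[0,7] S   <
  [0,5] S/PP   >
    [0,4] (S/PP)/NP   <
      [0,3] NP   >
        [0,2] NP/(N\NP)   >
          [0,1] "clearly" : (NP/(N\NP))/PP
          [1,2] "the" : PP
        [2,3] "plan" : N\NP
      [3,4] "here" : ((S/PP)/NP)\NP
    [4,5] "with" : NP
  [5,7] S\(S/PP)   <
    [5,6] "from" : S
    [6,7] "sent" : (S\(S/PP))\S

NP/(N\NP)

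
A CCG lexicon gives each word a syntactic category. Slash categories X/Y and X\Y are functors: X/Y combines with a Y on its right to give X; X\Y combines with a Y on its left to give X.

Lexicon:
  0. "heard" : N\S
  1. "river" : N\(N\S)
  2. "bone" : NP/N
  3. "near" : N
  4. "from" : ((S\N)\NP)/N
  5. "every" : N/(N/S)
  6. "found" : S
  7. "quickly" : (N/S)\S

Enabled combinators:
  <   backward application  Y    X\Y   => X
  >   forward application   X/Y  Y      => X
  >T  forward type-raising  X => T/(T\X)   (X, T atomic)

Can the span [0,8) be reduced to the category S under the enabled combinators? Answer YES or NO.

[0,8] S   <
  [0,2] N   <
    [0,1] "heard" : N\S
    [1,2] "river" : N\(N\S)
  [2,8] S\N   <
    [2,4] NP   >
      [2,3] "bone" : NP/N
      [3,4] "near" : N
    [4,8] (S\N)\NP   >
      [4,5] "from" : ((S\N)\NP)/N
      [5,8] N   >
        [5,6] "every" : N/(N/S)
        [6,8] N/S   <
          [6,7] "found" : S
          [7,8] "quickly" : (N/S)\S

YES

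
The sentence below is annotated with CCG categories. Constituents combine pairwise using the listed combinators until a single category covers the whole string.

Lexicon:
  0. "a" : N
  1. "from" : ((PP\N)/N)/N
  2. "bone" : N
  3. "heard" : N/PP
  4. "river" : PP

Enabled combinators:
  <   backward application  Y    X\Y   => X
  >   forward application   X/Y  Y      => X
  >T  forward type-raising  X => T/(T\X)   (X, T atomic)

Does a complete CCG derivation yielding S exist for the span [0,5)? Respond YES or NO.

NO

N ((PP\N)/N)/N N N/PP PP
CKY chart[0,5] = {N/(N\PP), NP/(NP\PP), PP, PP/(PP\PP), S/(S\PP)}; S ∉ chart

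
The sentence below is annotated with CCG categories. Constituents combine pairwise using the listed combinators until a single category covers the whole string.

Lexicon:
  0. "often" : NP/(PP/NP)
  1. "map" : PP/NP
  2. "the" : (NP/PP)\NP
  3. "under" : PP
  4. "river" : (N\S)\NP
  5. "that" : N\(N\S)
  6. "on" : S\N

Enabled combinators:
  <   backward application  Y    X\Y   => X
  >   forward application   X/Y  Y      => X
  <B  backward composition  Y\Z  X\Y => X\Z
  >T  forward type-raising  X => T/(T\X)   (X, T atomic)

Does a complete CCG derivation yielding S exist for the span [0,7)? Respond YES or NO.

[0,7] S   <
  [0,4] NP   >
    [0,3] NP/PP   <
      [0,2] NP   >
        [0,1] "often" : NP/(PP/NP)
        [1,2] "map" : PP/NP
      [2,3] "the" : (NP/PP)\NP
    [3,4] "under" : PP
  [4,7] S\NP   <B
    [4,6] N\NP   <B
      [4,5] "river" : (N\S)\NP
      [5,6] "that" : N\(N\S)
    [6,7] "on" : S\N

YES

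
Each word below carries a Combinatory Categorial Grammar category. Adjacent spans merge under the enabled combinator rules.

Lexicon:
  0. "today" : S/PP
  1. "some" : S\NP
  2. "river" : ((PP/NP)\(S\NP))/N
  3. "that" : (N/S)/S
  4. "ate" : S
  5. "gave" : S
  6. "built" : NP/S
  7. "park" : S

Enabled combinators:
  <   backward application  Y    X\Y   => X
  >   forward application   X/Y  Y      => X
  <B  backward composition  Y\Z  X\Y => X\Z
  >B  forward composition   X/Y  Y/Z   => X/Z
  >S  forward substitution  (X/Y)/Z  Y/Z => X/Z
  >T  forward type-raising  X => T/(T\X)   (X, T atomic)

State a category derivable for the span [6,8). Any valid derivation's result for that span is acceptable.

[0,8] S   >
  [0,1] "today" : S/PP
  [1,8] PP   >
    [1,6] PP/NP   <
      [1,2] "some" : S\NP
      [2,6] (PP/NP)\(S\NP)   >
        [2,3] "river" : ((PP/NP)\(S\NP))/N
        [3,6] N   >
          [3,5] N/S   >
            [3,4] "that" : (N/S)/S
            [4,5] "ate" : S
          [5,6] "gave" : S
    [6,8] NP   >
      [6,7] "built" : NP/S
      [7,8] "park" : S

NP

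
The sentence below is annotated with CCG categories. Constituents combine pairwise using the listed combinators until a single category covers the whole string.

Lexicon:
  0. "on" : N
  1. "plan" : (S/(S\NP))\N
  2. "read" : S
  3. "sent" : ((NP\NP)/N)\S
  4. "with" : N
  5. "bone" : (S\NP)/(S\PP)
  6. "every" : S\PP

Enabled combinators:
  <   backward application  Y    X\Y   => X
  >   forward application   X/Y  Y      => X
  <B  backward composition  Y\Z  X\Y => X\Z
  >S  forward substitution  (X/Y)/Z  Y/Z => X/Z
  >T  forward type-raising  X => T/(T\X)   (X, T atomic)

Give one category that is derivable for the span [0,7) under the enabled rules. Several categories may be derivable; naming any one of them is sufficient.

S

[0,7] S   >
  [0,2] S/(S\NP)   <
    [0,1] "on" : N
    [1,2] "plan" : (S/(S\NP))\N
  [2,7] S\NP   <B
    [2,5] NP\NP   >
      [2,4] (NP\NP)/N   <
        [2,3] "read" : S
        [3,4] "sent" : ((NP\NP)/N)\S
      [4,5] "with" : N
    [5,7] S\NP   >
      [5,6] "bone" : (S\NP)/(S\PP)
      [6,7] "every" : S\PP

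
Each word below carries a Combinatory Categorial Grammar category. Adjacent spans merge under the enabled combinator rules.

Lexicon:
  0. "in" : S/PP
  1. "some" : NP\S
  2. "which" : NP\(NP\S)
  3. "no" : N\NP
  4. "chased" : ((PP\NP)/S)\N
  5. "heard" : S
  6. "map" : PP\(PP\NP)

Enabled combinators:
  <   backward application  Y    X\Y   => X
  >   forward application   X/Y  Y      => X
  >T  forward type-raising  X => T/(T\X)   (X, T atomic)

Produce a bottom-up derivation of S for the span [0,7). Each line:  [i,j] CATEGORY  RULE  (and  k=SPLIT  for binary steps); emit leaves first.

[0,1] S/PP  lex  "in"
[1,2] NP\S  lex  "some"
[2,3] NP\(NP\S)  lex  "which"
[1,3] NP  <  k=2
[3,4] N\NP  lex  "no"
[1,4] N  <  k=3
[4,5] ((PP\NP)/S)\N  lex  "chased"
[1,5] (PP\NP)/S  <  k=4
[5,6] S  lex  "heard"
[1,6] PP\NP  >  k=5
[6,7] PP\(PP\NP)  lex  "map"
[1,7] PP  <  k=6
[0,7] S  >  k=1

[0,7] S   >
  [0,1] "in" : S/PP
  [1,7] PP   <
    [1,6] PP\NP   >
      [1,5] (PP\NP)/S   <
        [1,4] N   <
          [1,3] NP   <
            [1,2] "some" : NP\S
            [2,3] "which" : NP\(NP\S)
          [3,4] "no" : N\NP
        [4,5] "chased" : ((PP\NP)/S)\N
      [5,6] "heard" : S
    [6,7] "map" : PP\(PP\NP)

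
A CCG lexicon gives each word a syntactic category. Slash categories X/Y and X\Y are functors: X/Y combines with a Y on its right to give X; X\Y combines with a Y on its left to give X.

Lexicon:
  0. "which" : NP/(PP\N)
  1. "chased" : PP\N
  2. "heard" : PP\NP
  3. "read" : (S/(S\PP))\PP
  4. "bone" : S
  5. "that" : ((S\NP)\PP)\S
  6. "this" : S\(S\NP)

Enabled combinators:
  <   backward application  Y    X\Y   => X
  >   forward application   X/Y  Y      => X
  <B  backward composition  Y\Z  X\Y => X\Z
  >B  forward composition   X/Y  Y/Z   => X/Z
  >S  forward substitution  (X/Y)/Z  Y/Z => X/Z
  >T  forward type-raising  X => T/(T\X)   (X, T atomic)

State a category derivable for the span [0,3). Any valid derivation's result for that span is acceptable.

PP

[0,7] S   >
  [0,4] S/(S\PP)   <
    [0,3] PP   <
      [0,2] NP   >
        [0,1] "which" : NP/(PP\N)
        [1,2] "chased" : PP\N
      [2,3] "heard" : PP\NP
    [3,4] "read" : (S/(S\PP))\PP
  [4,7] S\PP   <B
    [4,6] (S\NP)\PP   <
      [4,5] "bone" : S
      [5,6] "that" : ((S\NP)\PP)\S
    [6,7] "this" : S\(S\NP)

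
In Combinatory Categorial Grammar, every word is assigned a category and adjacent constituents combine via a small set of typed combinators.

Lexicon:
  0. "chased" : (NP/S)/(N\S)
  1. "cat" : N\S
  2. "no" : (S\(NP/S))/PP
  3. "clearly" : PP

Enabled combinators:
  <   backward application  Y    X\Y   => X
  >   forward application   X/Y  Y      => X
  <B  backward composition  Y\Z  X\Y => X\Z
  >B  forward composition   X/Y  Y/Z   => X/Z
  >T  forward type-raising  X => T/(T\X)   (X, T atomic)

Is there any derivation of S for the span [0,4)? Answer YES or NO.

[0,4] S   <
  [0,2] NP/S   >
    [0,1] "chased" : (NP/S)/(N\S)
    [1,2] "cat" : N\S
  [2,4] S\(NP/S)   >
    [2,3] "no" : (S\(NP/S))/PP
    [3,4] "clearly" : PP

YES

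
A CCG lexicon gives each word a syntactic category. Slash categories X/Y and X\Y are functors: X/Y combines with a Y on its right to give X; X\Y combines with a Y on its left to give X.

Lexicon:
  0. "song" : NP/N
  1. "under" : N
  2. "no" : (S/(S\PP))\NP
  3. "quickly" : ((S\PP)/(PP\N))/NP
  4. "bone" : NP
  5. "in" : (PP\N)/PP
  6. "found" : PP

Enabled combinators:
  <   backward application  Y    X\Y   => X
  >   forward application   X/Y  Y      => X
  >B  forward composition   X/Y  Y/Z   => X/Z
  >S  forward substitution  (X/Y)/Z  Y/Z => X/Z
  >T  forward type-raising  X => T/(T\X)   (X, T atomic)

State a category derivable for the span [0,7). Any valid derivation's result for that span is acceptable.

S

[0,7] S   >
  [0,3] S/(S\PP)   <
    [0,2] NP   >
      [0,1] "song" : NP/N
      [1,2] "under" : N
    [2,3] "no" : (S/(S\PP))\NP
  [3,7] S\PP   >
    [3,5] (S\PP)/(PP\N)   >
      [3,4] "quickly" : ((S\PP)/(PP\N))/NP
      [4,5] "bone" : NP
    [5,7] PP\N   >
      [5,6] "in" : (PP\N)/PP
      [6,7] "found" : PP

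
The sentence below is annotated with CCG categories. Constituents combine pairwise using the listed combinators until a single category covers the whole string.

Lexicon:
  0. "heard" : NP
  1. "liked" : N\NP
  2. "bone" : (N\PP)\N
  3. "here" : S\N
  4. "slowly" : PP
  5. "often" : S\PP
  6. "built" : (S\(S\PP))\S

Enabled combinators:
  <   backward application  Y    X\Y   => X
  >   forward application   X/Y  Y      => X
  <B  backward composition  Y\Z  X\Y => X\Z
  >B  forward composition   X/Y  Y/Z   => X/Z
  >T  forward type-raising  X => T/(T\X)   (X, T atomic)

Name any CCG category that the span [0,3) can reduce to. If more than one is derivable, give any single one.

N\PP

[0,7] S   <
  [0,4] S\PP   <B
    [0,3] N\PP   <
      [0,2] N   >
        [0,1] N/(N\NP)   >T
          [0,1] "heard" : NP
        [1,2] "liked" : N\NP
      [2,3] "bone" : (N\PP)\N
    [3,4] "here" : S\N
  [4,7] S\(S\PP)   <
    [4,6] S   >
      [4,5] S/(S\PP)   >T
        [4,5] "slowly" : PP
      [5,6] "often" : S\PP
    [6,7] "built" : (S\(S\PP))\S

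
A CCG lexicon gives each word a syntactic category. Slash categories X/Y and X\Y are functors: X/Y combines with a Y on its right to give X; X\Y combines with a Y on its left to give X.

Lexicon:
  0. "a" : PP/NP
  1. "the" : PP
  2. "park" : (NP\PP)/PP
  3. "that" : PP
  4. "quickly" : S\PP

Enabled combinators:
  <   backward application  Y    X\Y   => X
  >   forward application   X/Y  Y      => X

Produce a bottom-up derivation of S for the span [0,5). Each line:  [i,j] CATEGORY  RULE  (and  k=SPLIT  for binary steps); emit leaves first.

[0,5] S   <
  [0,4] PP   >
    [0,1] "a" : PP/NP
    [1,4] NP   <
      [1,2] "the" : PP
      [2,4] NP\PP   >
        [2,3] "park" : (NP\PP)/PP
        [3,4] "that" : PP
  [4,5] "quickly" : S\PP

[0,1] PP/NP  lex  "a"
[1,2] PP  lex  "the"
[2,3] (NP\PP)/PP  lex  "park"
[3,4] PP  lex  "that"
[2,4] NP\PP  >  k=3
[1,4] NP  <  k=2
[0,4] PP  >  k=1
[4,5] S\PP  lex  "quickly"
[0,5] S  <  k=4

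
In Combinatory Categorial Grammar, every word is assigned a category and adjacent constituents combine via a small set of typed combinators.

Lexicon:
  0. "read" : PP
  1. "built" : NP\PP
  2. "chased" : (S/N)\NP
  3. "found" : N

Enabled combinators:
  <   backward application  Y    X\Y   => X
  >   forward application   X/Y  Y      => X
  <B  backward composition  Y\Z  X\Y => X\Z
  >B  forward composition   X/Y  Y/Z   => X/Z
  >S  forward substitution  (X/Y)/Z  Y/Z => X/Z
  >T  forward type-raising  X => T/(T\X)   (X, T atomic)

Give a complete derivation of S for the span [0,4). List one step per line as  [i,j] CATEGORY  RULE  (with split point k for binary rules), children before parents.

[0,4] S   >
  [0,3] S/N   <
    [0,2] NP   >
      [0,1] NP/(NP\PP)   >T
        [0,1] "read" : PP
      [1,2] "built" : NP\PP
    [2,3] "chased" : (S/N)\NP
  [3,4] "found" : N

[0,1] PP  lex  "read"
[0,1] NP/(NP\PP)  >T
[1,2] NP\PP  lex  "built"
[0,2] NP  >  k=1
[2,3] (S/N)\NP  lex  "chased"
[0,3] S/N  <  k=2
[3,4] N  lex  "found"
[0,4] S  >  k=3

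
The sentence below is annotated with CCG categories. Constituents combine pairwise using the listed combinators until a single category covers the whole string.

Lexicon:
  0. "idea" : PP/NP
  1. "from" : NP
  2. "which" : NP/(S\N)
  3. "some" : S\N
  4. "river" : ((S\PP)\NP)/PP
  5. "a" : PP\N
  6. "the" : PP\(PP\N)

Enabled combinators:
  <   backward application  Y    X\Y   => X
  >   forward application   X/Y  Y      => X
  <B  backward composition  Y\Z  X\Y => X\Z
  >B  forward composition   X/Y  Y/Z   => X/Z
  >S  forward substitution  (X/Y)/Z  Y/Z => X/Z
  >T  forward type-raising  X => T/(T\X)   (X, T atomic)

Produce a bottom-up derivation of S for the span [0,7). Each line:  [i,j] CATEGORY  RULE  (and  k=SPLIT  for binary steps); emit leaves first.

[0,1] PP/NP  lex  "idea"
[1,2] NP  lex  "from"
[0,2] PP  >  k=1
[2,3] NP/(S\N)  lex  "which"
[3,4] S\N  lex  "some"
[2,4] NP  >  k=3
[4,5] ((S\PP)\NP)/PP  lex  "river"
[5,6] PP\N  lex  "a"
[6,7] PP\(PP\N)  lex  "the"
[5,7] PP  <  k=6
[4,7] (S\PP)\NP  >  k=5
[2,7] S\PP  <  k=4
[0,7] S  <  k=2

[0,7] S   <
  [0,2] PP   >
    [0,1] "idea" : PP/NP
    [1,2] "from" : NP
  [2,7] S\PP   <
    [2,4] NP   >
      [2,3] "which" : NP/(S\N)
      [3,4] "some" : S\N
    [4,7] (S\PP)\NP   >
      [4,5] "river" : ((S\PP)\NP)/PP
      [5,7] PP   <
        [5,6] "a" : PP\N
        [6,7] "the" : PP\(PP\N)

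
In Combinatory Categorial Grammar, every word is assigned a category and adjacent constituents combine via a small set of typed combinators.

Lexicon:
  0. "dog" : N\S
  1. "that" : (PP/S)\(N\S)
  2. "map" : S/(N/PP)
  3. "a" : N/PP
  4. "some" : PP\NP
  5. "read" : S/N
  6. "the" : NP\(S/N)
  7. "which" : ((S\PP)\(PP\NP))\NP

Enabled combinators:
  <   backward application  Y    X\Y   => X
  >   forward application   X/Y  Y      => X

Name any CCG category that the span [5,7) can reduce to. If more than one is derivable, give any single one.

[0,8] S   <
  [0,4] PP   >
    [0,2] PP/S   <
      [0,1] "dog" : N\S
      [1,2] "that" : (PP/S)\(N\S)
    [2,4] S   >
      [2,3] "map" : S/(N/PP)
      [3,4] "a" : N/PP
  [4,8] S\PP   <
    [4,5] "some" : PP\NP
    [5,8] (S\PP)\(PP\NP)   <
      [5,7] NP   <
        [5,6] "read" : S/N
        [6,7] "the" : NP\(S/N)
      [7,8] "which" : ((S\PP)\(PP\NP))\NP

NP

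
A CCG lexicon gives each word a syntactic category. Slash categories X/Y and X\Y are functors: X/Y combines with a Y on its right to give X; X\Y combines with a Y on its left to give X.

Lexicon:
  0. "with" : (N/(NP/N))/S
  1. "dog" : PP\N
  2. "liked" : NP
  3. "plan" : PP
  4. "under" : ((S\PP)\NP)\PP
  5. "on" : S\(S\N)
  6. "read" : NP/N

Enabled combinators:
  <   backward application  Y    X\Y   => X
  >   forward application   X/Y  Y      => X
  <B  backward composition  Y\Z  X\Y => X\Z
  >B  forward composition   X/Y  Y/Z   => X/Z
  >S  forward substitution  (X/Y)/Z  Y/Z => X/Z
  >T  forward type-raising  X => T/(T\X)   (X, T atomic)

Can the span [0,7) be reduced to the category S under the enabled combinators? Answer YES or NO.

NO

(N/(NP/N))/S PP\N NP PP ((S\PP)\NP)\PP S\(S\N) NP/N
CKY chart[0,7] = {N, N/(N\N), NP/(NP\N), PP/(PP\N), S/(S\N)}; S ∉ chart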